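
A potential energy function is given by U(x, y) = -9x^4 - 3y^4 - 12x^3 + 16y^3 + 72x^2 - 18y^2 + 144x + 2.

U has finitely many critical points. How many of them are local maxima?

4

U separates as a function of x plus a function of y, so ∇U=0 decouples.
∂U/∂x = -36(x - 2)(x + 1)(x + 2) = 0 at x ∈ {-2, -1, 2}; ∂U/∂y = -12y(y - 3)(y - 1) = 0 at y ∈ {0, 1, 3}.
The Hessian is diagonal: diag(U_xx, U_yy). Second derivatives: U_xx(-2)=-144, U_xx(-1)=108, U_xx(2)=-432; U_yy(0)=-36, U_yy(1)=24, U_yy(3)=-72.
Local maxima occur where both diagonal entries negative: (-2, 0), (-2, 3), (2, 0), (2, 3). Count: 4.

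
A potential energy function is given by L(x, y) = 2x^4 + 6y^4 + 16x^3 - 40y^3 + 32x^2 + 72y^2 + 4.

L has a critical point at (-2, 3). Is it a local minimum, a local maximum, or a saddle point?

The mixed partial ∂²L/∂x∂y is 0, so the Hessian at any point is diag(L_xx, L_yy) = diag(8(3x^2 + 12x + 8), 24(3y^2 - 10y + 6)).
At (-2, 3): H = diag(-32, 72).
The eigenvalues have opposite signs, so H is indefinite: a saddle point.

saddle point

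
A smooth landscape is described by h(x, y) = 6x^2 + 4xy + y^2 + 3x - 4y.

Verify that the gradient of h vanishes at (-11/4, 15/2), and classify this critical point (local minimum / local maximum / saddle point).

∇h = (12x + 4y + 3, 4x + 2y - 4); substituting (-11/4, 15/2) gives ∇h = (0, 0), so (-11/4, 15/2) is indeed a critical point.
The Hessian of h is constant: H = [[12, 4], [4, 2]].
det(H) = 12·2 − 4² = 8.
det(H) > 0 and tr(H) = 14 > 0, so H is positive definite and the point is a local minimum.

local minimum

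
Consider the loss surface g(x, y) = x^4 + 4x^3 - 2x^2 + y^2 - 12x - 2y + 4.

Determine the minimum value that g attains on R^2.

-6

g(x,y) separates as P(x) + Q(y) + 4, so its minimum is min P + min Q + 4.
P'(x) = 4(x - 1)(x + 1)(x + 3) vanishes at x ∈ {-3, -1, 1}; Q'(y) = 2y - 2 vanishes at y ∈ {1}.
Local minima of P (where P''>0): P(-3)=-9, P(1)=-9. Local minima of Q: Q(1)=-1.
So the global minimum of g is P(-3) + Q(1) + 4 = -9 − 1 + 4 = -6, attained at (-3, 1).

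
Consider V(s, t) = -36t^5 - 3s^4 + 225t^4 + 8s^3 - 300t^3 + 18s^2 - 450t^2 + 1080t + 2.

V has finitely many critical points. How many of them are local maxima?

4

V separates as a function of s plus a function of t, so ∇V=0 decouples.
∂V/∂s = -12s(s - 3)(s + 1) = 0 at s ∈ {-1, 0, 3}; ∂V/∂t = -180(t - 3)(t - 2)(t - 1)(t + 1) = 0 at t ∈ {-1, 1, 2, 3}.
The Hessian is diagonal: diag(V_ss, V_tt). Second derivatives: V_ss(-1)=-48, V_ss(0)=36, V_ss(3)=-144; V_tt(-1)=4320, V_tt(1)=-720, V_tt(2)=540, V_tt(3)=-1440.
Local maxima occur where both diagonal entries negative: (-1, 1), (-1, 3), (3, 1), (3, 3). Count: 4.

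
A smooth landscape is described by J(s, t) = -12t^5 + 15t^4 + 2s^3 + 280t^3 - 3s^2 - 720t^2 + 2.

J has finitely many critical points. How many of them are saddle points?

4

J separates as a function of s plus a function of t, so ∇J=0 decouples.
∂J/∂s = 6s(s - 1) = 0 at s ∈ {0, 1}; ∂J/∂t = -60t(t - 3)(t - 2)(t + 4) = 0 at t ∈ {-4, 0, 2, 3}.
The Hessian is diagonal: diag(J_ss, J_tt). Second derivatives: J_ss(0)=-6, J_ss(1)=6; J_tt(-4)=10080, J_tt(0)=-1440, J_tt(2)=720, J_tt(3)=-1260.
Saddle points occur where the two diagonal entries have opposite signs: (0, -4), (0, 2), (1, 0), (1, 3). Count: 4.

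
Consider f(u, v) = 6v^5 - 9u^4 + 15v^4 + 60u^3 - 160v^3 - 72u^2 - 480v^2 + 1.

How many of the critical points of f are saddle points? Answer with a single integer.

6

f separates as a function of u plus a function of v, so ∇f=0 decouples.
∂f/∂u = -36u(u - 4)(u - 1) = 0 at u ∈ {0, 1, 4}; ∂f/∂v = 30v(v - 4)(v + 2)(v + 4) = 0 at v ∈ {-4, -2, 0, 4}.
The Hessian is diagonal: diag(f_uu, f_vv). Second derivatives: f_uu(0)=-144, f_uu(1)=108, f_uu(4)=-432; f_vv(-4)=-1920, f_vv(-2)=720, f_vv(0)=-960, f_vv(4)=5760.
Saddle points occur where the two diagonal entries have opposite signs: (0, -2), (0, 4), (1, -4), (1, 0), (4, -2), (4, 4). Count: 6.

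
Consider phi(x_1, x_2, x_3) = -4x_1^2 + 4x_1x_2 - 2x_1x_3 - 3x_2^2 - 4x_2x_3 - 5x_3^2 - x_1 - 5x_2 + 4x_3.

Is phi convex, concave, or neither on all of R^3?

phi is quadratic, so its Hessian is the constant matrix H = [[-8, 4, -2], [4, -6, -4], [-2, -4, -10]].
Leading principal minors: -8, 32, -104.
Signs alternate −, +, − ⇒ H ≺ 0 ⇒ concave.

concave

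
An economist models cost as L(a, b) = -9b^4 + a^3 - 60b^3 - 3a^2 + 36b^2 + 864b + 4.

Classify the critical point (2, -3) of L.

local minimum

The mixed partial ∂²L/∂a∂b is 0, so the Hessian at any point is diag(L_aa, L_bb) = diag(6(a - 1), 36(-3b^2 - 10b + 2)).
At (2, -3): H = diag(6, 180).
Both eigenvalues are positive, so H is positive definite: a local minimum.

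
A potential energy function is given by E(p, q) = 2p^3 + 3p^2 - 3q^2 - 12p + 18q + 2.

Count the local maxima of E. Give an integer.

1

E separates as a function of p plus a function of q, so ∇E=0 decouples.
∂E/∂p = 6(p - 1)(p + 2) = 0 at p ∈ {-2, 1}; ∂E/∂q = -6(q - 3) = 0 at q ∈ {3}.
The Hessian is diagonal: diag(E_pp, E_qq). Second derivatives: E_pp(-2)=-18, E_pp(1)=18; E_qq(3)=-6.
Local maxima occur where both diagonal entries negative: (-2, 3). Count: 1.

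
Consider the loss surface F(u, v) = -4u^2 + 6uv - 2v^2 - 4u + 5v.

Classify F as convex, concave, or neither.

neither

F is quadratic, so its Hessian is the constant matrix H = [[-8, 6], [6, -4]].
det(H) = -4, tr(H) = -12.
det(H) < 0, so H is indefinite: neither convex nor concave.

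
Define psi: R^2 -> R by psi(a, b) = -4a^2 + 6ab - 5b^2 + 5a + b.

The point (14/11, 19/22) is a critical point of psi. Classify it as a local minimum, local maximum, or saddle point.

local maximum

The Hessian of psi is constant: H = [[-8, 6], [6, -10]].
det(H) = (-8)·(-10) − 6² = 44.
det(H) > 0 and tr(H) = -18 < 0, so H is negative definite and the point is a local maximum.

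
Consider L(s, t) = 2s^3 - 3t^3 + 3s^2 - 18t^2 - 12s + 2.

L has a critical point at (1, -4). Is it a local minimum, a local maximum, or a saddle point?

The mixed partial ∂²L/∂s∂t is 0, so the Hessian at any point is diag(L_ss, L_tt) = diag(6(2s + 1), -18(t + 2)).
At (1, -4): H = diag(18, 36).
Both eigenvalues are positive, so H is positive definite: a local minimum.

local minimum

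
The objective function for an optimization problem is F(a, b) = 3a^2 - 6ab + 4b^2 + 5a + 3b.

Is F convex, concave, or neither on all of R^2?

F is quadratic, so its Hessian is the constant matrix H = [[6, -6], [-6, 8]].
det(H) = 12, tr(H) = 14.
det(H) > 0 and tr(H) > 0, so H is positive definite everywhere: convex.

convex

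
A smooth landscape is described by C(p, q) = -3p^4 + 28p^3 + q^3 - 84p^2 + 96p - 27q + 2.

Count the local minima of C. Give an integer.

C separates as a function of p plus a function of q, so ∇C=0 decouples.
∂C/∂p = -12(p - 4)(p - 2)(p - 1) = 0 at p ∈ {1, 2, 4}; ∂C/∂q = 3(q - 3)(q + 3) = 0 at q ∈ {-3, 3}.
The Hessian is diagonal: diag(C_pp, C_qq). Second derivatives: C_pp(1)=-36, C_pp(2)=24, C_pp(4)=-72; C_qq(-3)=-18, C_qq(3)=18.
Local minima occur where both diagonal entries positive: (2, 3). Count: 1.

1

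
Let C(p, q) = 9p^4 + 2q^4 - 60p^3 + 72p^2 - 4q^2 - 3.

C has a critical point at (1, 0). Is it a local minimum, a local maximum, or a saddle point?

local maximum

The mixed partial ∂²C/∂p∂q is 0, so the Hessian at any point is diag(C_pp, C_qq) = diag(36(3p^2 - 10p + 4), 8(3q^2 - 1)).
At (1, 0): H = diag(-108, -8).
Both eigenvalues are negative, so H is negative definite: a local maximum.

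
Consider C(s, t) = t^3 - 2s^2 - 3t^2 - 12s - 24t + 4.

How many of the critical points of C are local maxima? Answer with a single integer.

C separates as a function of s plus a function of t, so ∇C=0 decouples.
∂C/∂s = -4(s + 3) = 0 at s ∈ {-3}; ∂C/∂t = 3(t - 4)(t + 2) = 0 at t ∈ {-2, 4}.
The Hessian is diagonal: diag(C_ss, C_tt). Second derivatives: C_ss(-3)=-4; C_tt(-2)=-18, C_tt(4)=18.
Local maxima occur where both diagonal entries negative: (-3, -2). Count: 1.

1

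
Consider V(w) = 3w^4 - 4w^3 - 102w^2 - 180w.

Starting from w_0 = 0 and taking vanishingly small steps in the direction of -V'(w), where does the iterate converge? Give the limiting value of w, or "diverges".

V'(w) = 12(w - 5)(w + 1)(w + 3), so V'(0) = -180.
Gradient descent moves in the -V' direction, i.e. w is increasing.
The nearest critical point in that direction is w = 5, where V'' = 576 > 0 (a local minimum). The iterate converges there.

5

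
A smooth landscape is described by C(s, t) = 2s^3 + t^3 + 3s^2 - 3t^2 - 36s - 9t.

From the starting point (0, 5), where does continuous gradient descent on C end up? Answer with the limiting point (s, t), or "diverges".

(2, 3)

C is separable, so gradient descent decouples: s follows -∂C/∂s, t follows -∂C/∂t.
∂C/∂s = 6(s - 2)(s + 3); at s=0 this is -36, so s increases.
∂C/∂t = 3(t - 3)(t + 1); at t=5 this is 36, so t decreases.
s converges to its nearest critical value 2 (a local min of the s-part); t converges to 3. The iterate converges to (2, 3).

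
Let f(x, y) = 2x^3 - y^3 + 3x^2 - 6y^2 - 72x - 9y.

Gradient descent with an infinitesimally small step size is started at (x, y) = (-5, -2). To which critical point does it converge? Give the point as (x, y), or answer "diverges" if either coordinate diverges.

f is separable, so gradient descent decouples: x follows -∂f/∂x, y follows -∂f/∂y.
∂f/∂x = 6(x - 3)(x + 4); at x=-5 this is 48, so x decreases.
∂f/∂y = -3(y + 1)(y + 3); at y=-2 this is 3, so y decreases.
The x-coordinate has no critical point in that direction and runs off to infinity.

diverges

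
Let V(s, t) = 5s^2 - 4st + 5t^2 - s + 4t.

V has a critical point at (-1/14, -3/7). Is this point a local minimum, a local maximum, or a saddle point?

The Hessian of V is constant: H = [[10, -4], [-4, 10]].
det(H) = 10·10 − (-4)² = 84.
det(H) > 0 and tr(H) = 20 > 0, so H is positive definite and the point is a local minimum.

local minimum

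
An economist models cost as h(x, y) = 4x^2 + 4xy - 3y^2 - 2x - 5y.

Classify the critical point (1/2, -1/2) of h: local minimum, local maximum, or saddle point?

saddle point

The Hessian of h is constant: H = [[8, 4], [4, -6]].
det(H) = 8·(-6) − 4² = -64.
Since det(H) < 0, H is indefinite and the critical point is a saddle point.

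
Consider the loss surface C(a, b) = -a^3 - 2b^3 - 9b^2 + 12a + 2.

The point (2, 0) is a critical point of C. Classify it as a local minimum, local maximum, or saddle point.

The mixed partial ∂²C/∂a∂b is 0, so the Hessian at any point is diag(C_aa, C_bb) = diag(-6a, -6(2b + 3)).
At (2, 0): H = diag(-12, -18).
Both eigenvalues are negative, so H is negative definite: a local maximum.

local maximum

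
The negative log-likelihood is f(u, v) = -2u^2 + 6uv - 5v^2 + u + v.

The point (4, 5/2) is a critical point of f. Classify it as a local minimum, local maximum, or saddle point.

local maximum

The Hessian of f is constant: H = [[-4, 6], [6, -10]].
det(H) = (-4)·(-10) − 6² = 4.
det(H) > 0 and tr(H) = -14 < 0, so H is negative definite and the point is a local maximum.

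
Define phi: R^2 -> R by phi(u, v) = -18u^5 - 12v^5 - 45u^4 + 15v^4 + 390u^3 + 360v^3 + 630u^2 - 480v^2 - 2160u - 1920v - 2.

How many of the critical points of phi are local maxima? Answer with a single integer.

phi separates as a function of u plus a function of v, so ∇phi=0 decouples.
∂phi/∂u = -90(u - 3)(u - 1)(u + 2)(u + 4) = 0 at u ∈ {-4, -2, 1, 3}; ∂phi/∂v = -60(v - 4)(v - 2)(v + 1)(v + 4) = 0 at v ∈ {-4, -1, 2, 4}.
The Hessian is diagonal: diag(phi_uu, phi_vv). Second derivatives: phi_uu(-4)=6300, phi_uu(-2)=-2700, phi_uu(1)=2700, phi_uu(3)=-6300; phi_vv(-4)=8640, phi_vv(-1)=-2700, phi_vv(2)=2160, phi_vv(4)=-4800.
Local maxima occur where both diagonal entries negative: (-2, -1), (-2, 4), (3, -1), (3, 4). Count: 4.

4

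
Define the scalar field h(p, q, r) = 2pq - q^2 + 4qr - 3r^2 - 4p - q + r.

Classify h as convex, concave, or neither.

h is quadratic, so its Hessian is the constant matrix H = [[0, 2, 0], [2, -2, 4], [0, 4, -6]].
Leading principal minors: 0, -4, 24.
Neither pattern holds ⇒ H is indefinite ⇒ neither convex nor concave.

neither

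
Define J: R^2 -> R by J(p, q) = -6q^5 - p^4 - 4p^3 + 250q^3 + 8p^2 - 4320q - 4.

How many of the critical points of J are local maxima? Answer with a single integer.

J separates as a function of p plus a function of q, so ∇J=0 decouples.
∂J/∂p = -4p(p - 1)(p + 4) = 0 at p ∈ {-4, 0, 1}; ∂J/∂q = -30(q - 4)(q - 3)(q + 3)(q + 4) = 0 at q ∈ {-4, -3, 3, 4}.
The Hessian is diagonal: diag(J_pp, J_qq). Second derivatives: J_pp(-4)=-80, J_pp(0)=16, J_pp(1)=-20; J_qq(-4)=1680, J_qq(-3)=-1260, J_qq(3)=1260, J_qq(4)=-1680.
Local maxima occur where both diagonal entries negative: (-4, -3), (-4, 4), (1, -3), (1, 4). Count: 4.

4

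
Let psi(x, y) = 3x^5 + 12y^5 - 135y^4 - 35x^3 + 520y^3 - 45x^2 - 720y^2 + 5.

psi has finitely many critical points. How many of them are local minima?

psi separates as a function of x plus a function of y, so ∇psi=0 decouples.
∂psi/∂x = 15x(x - 3)(x + 1)(x + 2) = 0 at x ∈ {-2, -1, 0, 3}; ∂psi/∂y = 60y(y - 4)(y - 3)(y - 2) = 0 at y ∈ {0, 2, 3, 4}.
The Hessian is diagonal: diag(psi_xx, psi_yy). Second derivatives: psi_xx(-2)=-150, psi_xx(-1)=60, psi_xx(0)=-90, psi_xx(3)=900; psi_yy(0)=-1440, psi_yy(2)=240, psi_yy(3)=-180, psi_yy(4)=480.
Local minima occur where both diagonal entries positive: (-1, 2), (-1, 4), (3, 2), (3, 4). Count: 4.

4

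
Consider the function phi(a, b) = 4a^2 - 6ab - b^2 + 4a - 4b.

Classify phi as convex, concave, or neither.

phi is quadratic, so its Hessian is the constant matrix H = [[8, -6], [-6, -2]].
det(H) = -52, tr(H) = 6.
det(H) < 0, so H is indefinite: neither convex nor concave.

neither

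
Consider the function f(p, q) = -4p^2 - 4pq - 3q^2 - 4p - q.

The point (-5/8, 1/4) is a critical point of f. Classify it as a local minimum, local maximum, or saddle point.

local maximum

The Hessian of f is constant: H = [[-8, -4], [-4, -6]].
det(H) = (-8)·(-6) − (-4)² = 32.
det(H) > 0 and tr(H) = -14 < 0, so H is negative definite and the point is a local maximum.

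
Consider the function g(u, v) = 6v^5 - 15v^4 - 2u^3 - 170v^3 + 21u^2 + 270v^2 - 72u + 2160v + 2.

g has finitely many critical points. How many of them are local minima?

g separates as a function of u plus a function of v, so ∇g=0 decouples.
∂g/∂u = -6(u - 4)(u - 3) = 0 at u ∈ {3, 4}; ∂g/∂v = 30(v - 4)(v - 3)(v + 2)(v + 3) = 0 at v ∈ {-3, -2, 3, 4}.
The Hessian is diagonal: diag(g_uu, g_vv). Second derivatives: g_uu(3)=6, g_uu(4)=-6; g_vv(-3)=-1260, g_vv(-2)=900, g_vv(3)=-900, g_vv(4)=1260.
Local minima occur where both diagonal entries positive: (3, -2), (3, 4). Count: 2.

2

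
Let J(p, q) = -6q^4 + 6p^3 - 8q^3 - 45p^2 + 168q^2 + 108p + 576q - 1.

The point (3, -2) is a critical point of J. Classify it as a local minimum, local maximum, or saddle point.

The mixed partial ∂²J/∂p∂q is 0, so the Hessian at any point is diag(J_pp, J_qq) = diag(18(2p - 5), 24(-3q^2 - 2q + 14)).
At (3, -2): H = diag(18, 144).
Both eigenvalues are positive, so H is positive definite: a local minimum.

local minimum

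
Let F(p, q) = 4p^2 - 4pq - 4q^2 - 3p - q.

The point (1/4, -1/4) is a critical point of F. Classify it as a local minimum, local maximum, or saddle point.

The Hessian of F is constant: H = [[8, -4], [-4, -8]].
det(H) = 8·(-8) − (-4)² = -80.
Since det(H) < 0, H is indefinite and the critical point is a saddle point.

saddle point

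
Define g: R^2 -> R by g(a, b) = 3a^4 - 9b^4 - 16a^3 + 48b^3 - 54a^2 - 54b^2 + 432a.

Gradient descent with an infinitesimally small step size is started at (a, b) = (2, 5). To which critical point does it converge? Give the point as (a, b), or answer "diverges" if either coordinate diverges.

diverges

g is separable, so gradient descent decouples: a follows -∂g/∂a, b follows -∂g/∂b.
∂g/∂a = 12(a - 4)(a - 3)(a + 3); at a=2 this is 120, so a decreases.
∂g/∂b = -36b(b - 3)(b - 1); at b=5 this is -1440, so b increases.
The b-coordinate has no critical point in that direction and runs off to infinity.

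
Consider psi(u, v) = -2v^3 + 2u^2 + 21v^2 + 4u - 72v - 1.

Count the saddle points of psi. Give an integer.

psi separates as a function of u plus a function of v, so ∇psi=0 decouples.
∂psi/∂u = 4(u + 1) = 0 at u ∈ {-1}; ∂psi/∂v = -6(v - 4)(v - 3) = 0 at v ∈ {3, 4}.
The Hessian is diagonal: diag(psi_uu, psi_vv). Second derivatives: psi_uu(-1)=4; psi_vv(3)=6, psi_vv(4)=-6.
Saddle points occur where the two diagonal entries have opposite signs: (-1, 4). Count: 1.

1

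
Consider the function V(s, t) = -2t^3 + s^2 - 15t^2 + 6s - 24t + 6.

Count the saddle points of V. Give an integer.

1

V separates as a function of s plus a function of t, so ∇V=0 decouples.
∂V/∂s = 2(s + 3) = 0 at s ∈ {-3}; ∂V/∂t = -6(t + 1)(t + 4) = 0 at t ∈ {-4, -1}.
The Hessian is diagonal: diag(V_ss, V_tt). Second derivatives: V_ss(-3)=2; V_tt(-4)=18, V_tt(-1)=-18.
Saddle points occur where the two diagonal entries have opposite signs: (-3, -1). Count: 1.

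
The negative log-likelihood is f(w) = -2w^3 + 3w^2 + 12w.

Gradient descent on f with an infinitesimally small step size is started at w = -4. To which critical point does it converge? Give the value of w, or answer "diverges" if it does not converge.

-1

f'(w) = -6(w - 2)(w + 1), so f'(-4) = -108.
Gradient descent moves in the -f' direction, i.e. w is increasing.
The nearest critical point in that direction is w = -1, where f'' = 18 > 0 (a local minimum). The iterate converges there.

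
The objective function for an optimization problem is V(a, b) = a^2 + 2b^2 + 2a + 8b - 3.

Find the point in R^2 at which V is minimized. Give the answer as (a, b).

V(a,b) separates as P(a) + Q(b) − 3, so its minimum is min P + min Q − 3.
P'(a) = 2a + 2 vanishes at a ∈ {-1}; Q'(b) = 4b + 8 vanishes at b ∈ {-2}.
Local minima of P (where P''>0): P(-1)=-1. Local minima of Q: Q(-2)=-8.
So the global minimum of V is P(-1) + Q(-2) − 3 = -1 − 8 − 3 = -12, attained at (-1, -2).

(-1, -2)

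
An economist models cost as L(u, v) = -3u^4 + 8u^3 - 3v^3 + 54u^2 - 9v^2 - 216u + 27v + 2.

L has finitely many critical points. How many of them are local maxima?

L separates as a function of u plus a function of v, so ∇L=0 decouples.
∂L/∂u = -12(u - 3)(u - 2)(u + 3) = 0 at u ∈ {-3, 2, 3}; ∂L/∂v = -9(v - 1)(v + 3) = 0 at v ∈ {-3, 1}.
The Hessian is diagonal: diag(L_uu, L_vv). Second derivatives: L_uu(-3)=-360, L_uu(2)=60, L_uu(3)=-72; L_vv(-3)=36, L_vv(1)=-36.
Local maxima occur where both diagonal entries negative: (-3, 1), (3, 1). Count: 2.

2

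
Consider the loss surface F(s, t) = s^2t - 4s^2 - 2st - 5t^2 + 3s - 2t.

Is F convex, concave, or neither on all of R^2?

neither

The term s^2t is cubic, so the Hessian is not constant.
∂²F/∂s² = 2t - 8, which takes both signs as t varies (negative for sufficiently negative t). A diagonal entry of the Hessian changing sign means the Hessian is neither positive- nor negative-semidefinite on all of R^2.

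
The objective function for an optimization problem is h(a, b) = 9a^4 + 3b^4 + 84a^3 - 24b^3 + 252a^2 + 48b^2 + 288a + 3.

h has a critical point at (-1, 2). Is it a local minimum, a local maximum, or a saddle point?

The mixed partial ∂²h/∂a∂b is 0, so the Hessian at any point is diag(h_aa, h_bb) = diag(36(3a^2 + 14a + 14), 12(3b^2 - 12b + 8)).
At (-1, 2): H = diag(108, -48).
The eigenvalues have opposite signs, so H is indefinite: a saddle point.

saddle point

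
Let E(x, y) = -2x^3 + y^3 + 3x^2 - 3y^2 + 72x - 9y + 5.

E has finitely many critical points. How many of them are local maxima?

1

E separates as a function of x plus a function of y, so ∇E=0 decouples.
∂E/∂x = -6(x - 4)(x + 3) = 0 at x ∈ {-3, 4}; ∂E/∂y = 3(y - 3)(y + 1) = 0 at y ∈ {-1, 3}.
The Hessian is diagonal: diag(E_xx, E_yy). Second derivatives: E_xx(-3)=42, E_xx(4)=-42; E_yy(-1)=-12, E_yy(3)=12.
Local maxima occur where both diagonal entries negative: (4, -1). Count: 1.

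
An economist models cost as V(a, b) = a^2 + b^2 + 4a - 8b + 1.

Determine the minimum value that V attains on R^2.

-19

V(a,b) separates as P(a) + Q(b) + 1, so its minimum is min P + min Q + 1.
P'(a) = 2a + 4 vanishes at a ∈ {-2}; Q'(b) = 2b - 8 vanishes at b ∈ {4}.
Local minima of P (where P''>0): P(-2)=-4. Local minima of Q: Q(4)=-16.
So the global minimum of V is P(-2) + Q(4) + 1 = -4 − 16 + 1 = -19, attained at (-2, 4).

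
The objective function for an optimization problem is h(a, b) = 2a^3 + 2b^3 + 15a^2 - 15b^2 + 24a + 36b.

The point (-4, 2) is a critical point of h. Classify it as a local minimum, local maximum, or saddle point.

The mixed partial ∂²h/∂a∂b is 0, so the Hessian at any point is diag(h_aa, h_bb) = diag(6(2a + 5), 6(2b - 5)).
At (-4, 2): H = diag(-18, -6).
Both eigenvalues are negative, so H is negative definite: a local maximum.

local maximum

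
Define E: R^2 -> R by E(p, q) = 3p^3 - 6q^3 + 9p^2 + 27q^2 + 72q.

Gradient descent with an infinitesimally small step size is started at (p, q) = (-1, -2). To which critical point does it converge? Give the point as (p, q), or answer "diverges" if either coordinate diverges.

E is separable, so gradient descent decouples: p follows -∂E/∂p, q follows -∂E/∂q.
∂E/∂p = 9p(p + 2); at p=-1 this is -9, so p increases.
∂E/∂q = -18(q - 4)(q + 1); at q=-2 this is -108, so q increases.
p converges to its nearest critical value 0 (a local min of the p-part); q converges to -1. The iterate converges to (0, -1).

(0, -1)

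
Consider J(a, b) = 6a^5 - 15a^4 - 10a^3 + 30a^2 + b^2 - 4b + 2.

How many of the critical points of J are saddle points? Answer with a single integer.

2

J separates as a function of a plus a function of b, so ∇J=0 decouples.
∂J/∂a = 30a(a - 2)(a - 1)(a + 1) = 0 at a ∈ {-1, 0, 1, 2}; ∂J/∂b = 2(b - 2) = 0 at b ∈ {2}.
The Hessian is diagonal: diag(J_aa, J_bb). Second derivatives: J_aa(-1)=-180, J_aa(0)=60, J_aa(1)=-60, J_aa(2)=180; J_bb(2)=2.
Saddle points occur where the two diagonal entries have opposite signs: (-1, 2), (1, 2). Count: 2.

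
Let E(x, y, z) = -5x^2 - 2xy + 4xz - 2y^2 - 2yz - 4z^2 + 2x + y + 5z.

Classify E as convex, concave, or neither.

E is quadratic, so its Hessian is the constant matrix H = [[-10, -2, 4], [-2, -4, -2], [4, -2, -8]].
Leading principal minors: -10, 36, -152.
Signs alternate −, +, − ⇒ H ≺ 0 ⇒ concave.

concave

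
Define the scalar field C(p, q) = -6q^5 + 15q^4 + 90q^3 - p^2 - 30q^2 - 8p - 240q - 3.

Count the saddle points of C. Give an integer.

C separates as a function of p plus a function of q, so ∇C=0 decouples.
∂C/∂p = -2(p + 4) = 0 at p ∈ {-4}; ∂C/∂q = -30(q - 4)(q - 1)(q + 1)(q + 2) = 0 at q ∈ {-2, -1, 1, 4}.
The Hessian is diagonal: diag(C_pp, C_qq). Second derivatives: C_pp(-4)=-2; C_qq(-2)=540, C_qq(-1)=-300, C_qq(1)=540, C_qq(4)=-2700.
Saddle points occur where the two diagonal entries have opposite signs: (-4, -2), (-4, 1). Count: 2.

2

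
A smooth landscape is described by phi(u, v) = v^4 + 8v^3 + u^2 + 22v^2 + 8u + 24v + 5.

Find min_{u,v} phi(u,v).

-20

phi(u,v) separates as P(u) + Q(v) + 5, so its minimum is min P + min Q + 5.
P'(u) = 2u + 8 vanishes at u ∈ {-4}; Q'(v) = 4(v + 1)(v + 2)(v + 3) vanishes at v ∈ {-3, -2, -1}.
Local minima of P (where P''>0): P(-4)=-16. Local minima of Q: Q(-3)=-9, Q(-1)=-9.
So the global minimum of phi is P(-4) + Q(-3) + 5 = -16 − 9 + 5 = -20, attained at (-4, -3).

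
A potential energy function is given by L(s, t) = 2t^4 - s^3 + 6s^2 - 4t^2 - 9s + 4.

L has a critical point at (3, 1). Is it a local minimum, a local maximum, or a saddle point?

The mixed partial ∂²L/∂s∂t is 0, so the Hessian at any point is diag(L_ss, L_tt) = diag(6(-s + 2), 8(3t^2 - 1)).
At (3, 1): H = diag(-6, 16).
The eigenvalues have opposite signs, so H is indefinite: a saddle point.

saddle point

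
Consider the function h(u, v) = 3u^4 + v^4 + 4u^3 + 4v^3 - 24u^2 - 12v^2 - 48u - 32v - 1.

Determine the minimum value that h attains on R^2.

-177

h(u,v) separates as P(u) + Q(v) − 1, so its minimum is min P + min Q − 1.
P'(u) = 12(u - 2)(u + 1)(u + 2) vanishes at u ∈ {-2, -1, 2}; Q'(v) = 4(v - 2)(v + 1)(v + 4) vanishes at v ∈ {-4, -1, 2}.
Local minima of P (where P''>0): P(-2)=16, P(2)=-112. Local minima of Q: Q(-4)=-64, Q(2)=-64.
So the global minimum of h is P(2) + Q(-4) − 1 = -112 − 64 − 1 = -177, attained at (2, -4).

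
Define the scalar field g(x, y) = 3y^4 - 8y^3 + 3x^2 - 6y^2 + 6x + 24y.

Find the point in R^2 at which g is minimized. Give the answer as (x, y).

g(x,y) separates as P(x) + Q(y), so its minimum is min P + min Q.
P'(x) = 6x + 6 vanishes at x ∈ {-1}; Q'(y) = 12(y - 2)(y - 1)(y + 1) vanishes at y ∈ {-1, 1, 2}.
Local minima of P (where P''>0): P(-1)=-3. Local minima of Q: Q(-1)=-19, Q(2)=8.
So the global minimum of g is P(-1) + Q(-1) = -3 − 19 = -22, attained at (-1, -1).

(-1, -1)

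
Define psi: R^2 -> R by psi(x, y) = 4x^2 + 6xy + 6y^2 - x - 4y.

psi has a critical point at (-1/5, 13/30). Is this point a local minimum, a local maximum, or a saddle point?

local minimum

The Hessian of psi is constant: H = [[8, 6], [6, 12]].
det(H) = 8·12 − 6² = 60.
det(H) > 0 and tr(H) = 20 > 0, so H is positive definite and the point is a local minimum.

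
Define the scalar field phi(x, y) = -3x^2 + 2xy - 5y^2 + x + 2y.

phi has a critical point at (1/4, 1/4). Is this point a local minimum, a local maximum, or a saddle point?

The Hessian of phi is constant: H = [[-6, 2], [2, -10]].
det(H) = (-6)·(-10) − 2² = 56.
det(H) > 0 and tr(H) = -16 < 0, so H is negative definite and the point is a local maximum.

local maximum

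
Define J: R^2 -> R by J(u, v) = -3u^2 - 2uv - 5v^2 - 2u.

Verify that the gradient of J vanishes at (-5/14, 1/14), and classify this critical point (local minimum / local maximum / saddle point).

∇J = (-6u - 2v - 2, -2u - 10v); substituting (-5/14, 1/14) gives ∇J = (0, 0), so (-5/14, 1/14) is indeed a critical point.
The Hessian of J is constant: H = [[-6, -2], [-2, -10]].
det(H) = (-6)·(-10) − (-2)² = 56.
det(H) > 0 and tr(H) = -16 < 0, so H is negative definite and the point is a local maximum.

local maximum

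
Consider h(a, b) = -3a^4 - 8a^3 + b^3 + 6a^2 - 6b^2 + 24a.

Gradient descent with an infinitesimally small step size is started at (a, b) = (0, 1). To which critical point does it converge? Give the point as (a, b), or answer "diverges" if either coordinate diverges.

(-1, 4)

h is separable, so gradient descent decouples: a follows -∂h/∂a, b follows -∂h/∂b.
∂h/∂a = -12(a - 1)(a + 1)(a + 2); at a=0 this is 24, so a decreases.
∂h/∂b = 3b(b - 4); at b=1 this is -9, so b increases.
a converges to its nearest critical value -1 (a local min of the a-part); b converges to 4. The iterate converges to (-1, 4).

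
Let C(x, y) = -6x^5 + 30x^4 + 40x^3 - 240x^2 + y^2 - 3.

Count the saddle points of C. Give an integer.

C separates as a function of x plus a function of y, so ∇C=0 decouples.
∂C/∂x = -30x(x - 4)(x - 2)(x + 2) = 0 at x ∈ {-2, 0, 2, 4}; ∂C/∂y = 2y = 0 at y ∈ {0}.
The Hessian is diagonal: diag(C_xx, C_yy). Second derivatives: C_xx(-2)=1440, C_xx(0)=-480, C_xx(2)=480, C_xx(4)=-1440; C_yy(0)=2.
Saddle points occur where the two diagonal entries have opposite signs: (0, 0), (4, 0). Count: 2.

2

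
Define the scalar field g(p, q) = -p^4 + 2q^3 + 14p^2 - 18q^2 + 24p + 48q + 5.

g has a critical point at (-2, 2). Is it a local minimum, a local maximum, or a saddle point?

local maximum

The mixed partial ∂²g/∂p∂q is 0, so the Hessian at any point is diag(g_pp, g_qq) = diag(4(-3p^2 + 7), 12(q - 3)).
At (-2, 2): H = diag(-20, -12).
Both eigenvalues are negative, so H is negative definite: a local maximum.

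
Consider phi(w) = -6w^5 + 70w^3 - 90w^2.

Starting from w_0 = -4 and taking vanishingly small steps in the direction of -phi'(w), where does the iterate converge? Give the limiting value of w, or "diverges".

-3

phi'(w) = -30w(w - 2)(w - 1)(w + 3), so phi'(-4) = -3600.
Gradient descent moves in the -phi' direction, i.e. w is increasing.
The nearest critical point in that direction is w = -3, where phi'' = 1800 > 0 (a local minimum). The iterate converges there.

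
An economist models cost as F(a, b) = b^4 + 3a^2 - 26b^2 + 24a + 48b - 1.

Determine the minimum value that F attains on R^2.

-401

F(a,b) separates as P(a) + Q(b) − 1, so its minimum is min P + min Q − 1.
P'(a) = 6a + 24 vanishes at a ∈ {-4}; Q'(b) = 4(b - 3)(b - 1)(b + 4) vanishes at b ∈ {-4, 1, 3}.
Local minima of P (where P''>0): P(-4)=-48. Local minima of Q: Q(-4)=-352, Q(3)=-9.
So the global minimum of F is P(-4) + Q(-4) − 1 = -48 − 352 − 1 = -401, attained at (-4, -4).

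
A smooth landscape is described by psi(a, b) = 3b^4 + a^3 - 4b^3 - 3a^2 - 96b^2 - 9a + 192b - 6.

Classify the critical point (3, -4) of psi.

The mixed partial ∂²psi/∂a∂b is 0, so the Hessian at any point is diag(psi_aa, psi_bb) = diag(6(a - 1), 12(3b^2 - 2b - 16)).
At (3, -4): H = diag(12, 480).
Both eigenvalues are positive, so H is positive definite: a local minimum.

local minimum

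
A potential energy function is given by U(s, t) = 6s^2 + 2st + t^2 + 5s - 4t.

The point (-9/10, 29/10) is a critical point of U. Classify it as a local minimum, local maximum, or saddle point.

local minimum

The Hessian of U is constant: H = [[12, 2], [2, 2]].
det(H) = 12·2 − 2² = 20.
det(H) > 0 and tr(H) = 14 > 0, so H is positive definite and the point is a local minimum.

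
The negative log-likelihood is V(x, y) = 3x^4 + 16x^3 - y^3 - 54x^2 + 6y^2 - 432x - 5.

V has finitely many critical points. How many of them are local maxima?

1

V separates as a function of x plus a function of y, so ∇V=0 decouples.
∂V/∂x = 12(x - 3)(x + 3)(x + 4) = 0 at x ∈ {-4, -3, 3}; ∂V/∂y = -3y(y - 4) = 0 at y ∈ {0, 4}.
The Hessian is diagonal: diag(V_xx, V_yy). Second derivatives: V_xx(-4)=84, V_xx(-3)=-72, V_xx(3)=504; V_yy(0)=12, V_yy(4)=-12.
Local maxima occur where both diagonal entries negative: (-3, 4). Count: 1.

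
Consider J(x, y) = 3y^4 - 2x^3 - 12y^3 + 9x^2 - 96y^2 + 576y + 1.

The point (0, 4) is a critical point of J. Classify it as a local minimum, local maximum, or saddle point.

The mixed partial ∂²J/∂x∂y is 0, so the Hessian at any point is diag(J_xx, J_yy) = diag(6(-2x + 3), 12(3y^2 - 6y - 16)).
At (0, 4): H = diag(18, 96).
Both eigenvalues are positive, so H is positive definite: a local minimum.

local minimum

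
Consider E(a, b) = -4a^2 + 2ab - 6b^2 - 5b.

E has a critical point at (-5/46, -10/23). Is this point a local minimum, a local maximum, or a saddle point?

The Hessian of E is constant: H = [[-8, 2], [2, -12]].
det(H) = (-8)·(-12) − 2² = 92.
det(H) > 0 and tr(H) = -20 < 0, so H is negative definite and the point is a local maximum.

local maximum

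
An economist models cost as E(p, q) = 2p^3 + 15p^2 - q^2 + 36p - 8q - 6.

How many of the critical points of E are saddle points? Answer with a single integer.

1

E separates as a function of p plus a function of q, so ∇E=0 decouples.
∂E/∂p = 6(p + 2)(p + 3) = 0 at p ∈ {-3, -2}; ∂E/∂q = -2(q + 4) = 0 at q ∈ {-4}.
The Hessian is diagonal: diag(E_pp, E_qq). Second derivatives: E_pp(-3)=-6, E_pp(-2)=6; E_qq(-4)=-2.
Saddle points occur where the two diagonal entries have opposite signs: (-2, -4). Count: 1.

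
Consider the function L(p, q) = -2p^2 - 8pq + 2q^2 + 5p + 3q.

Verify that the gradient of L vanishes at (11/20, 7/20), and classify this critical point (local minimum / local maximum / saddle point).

∇L = (-4p - 8q + 5, -8p + 4q + 3); substituting (11/20, 7/20) gives ∇L = (0, 0), so (11/20, 7/20) is indeed a critical point.
The Hessian of L is constant: H = [[-4, -8], [-8, 4]].
det(H) = (-4)·4 − (-8)² = -80.
Since det(H) < 0, H is indefinite and the critical point is a saddle point.

saddle point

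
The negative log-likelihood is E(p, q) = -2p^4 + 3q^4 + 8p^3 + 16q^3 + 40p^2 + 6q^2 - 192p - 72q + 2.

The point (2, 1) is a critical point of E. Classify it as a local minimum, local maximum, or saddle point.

local minimum

The mixed partial ∂²E/∂p∂q is 0, so the Hessian at any point is diag(E_pp, E_qq) = diag(8(-3p^2 + 6p + 10), 12(3q^2 + 8q + 1)).
At (2, 1): H = diag(80, 144).
Both eigenvalues are positive, so H is positive definite: a local minimum.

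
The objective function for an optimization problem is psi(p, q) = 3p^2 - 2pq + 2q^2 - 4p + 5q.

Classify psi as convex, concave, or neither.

convex

psi is quadratic, so its Hessian is the constant matrix H = [[6, -2], [-2, 4]].
det(H) = 20, tr(H) = 10.
det(H) > 0 and tr(H) > 0, so H is positive definite everywhere: convex.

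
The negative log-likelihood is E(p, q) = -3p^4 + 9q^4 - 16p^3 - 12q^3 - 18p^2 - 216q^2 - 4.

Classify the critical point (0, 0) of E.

The mixed partial ∂²E/∂p∂q is 0, so the Hessian at any point is diag(E_pp, E_qq) = diag(-12(3p^2 + 8p + 3), 36(3q^2 - 2q - 12)).
At (0, 0): H = diag(-36, -432).
Both eigenvalues are negative, so H is negative definite: a local maximum.

local maximum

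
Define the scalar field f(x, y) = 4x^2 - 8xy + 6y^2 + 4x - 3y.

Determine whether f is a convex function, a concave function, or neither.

f is quadratic, so its Hessian is the constant matrix H = [[8, -8], [-8, 12]].
det(H) = 32, tr(H) = 20.
det(H) > 0 and tr(H) > 0, so H is positive definite everywhere: convex.

convex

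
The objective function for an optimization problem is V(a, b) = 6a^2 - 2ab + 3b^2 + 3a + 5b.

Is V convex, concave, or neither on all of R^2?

V is quadratic, so its Hessian is the constant matrix H = [[12, -2], [-2, 6]].
det(H) = 68, tr(H) = 18.
det(H) > 0 and tr(H) > 0, so H is positive definite everywhere: convex.

convex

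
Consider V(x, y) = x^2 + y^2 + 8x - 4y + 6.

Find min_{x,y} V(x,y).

V(x,y) separates as P(x) + Q(y) + 6, so its minimum is min P + min Q + 6.
P'(x) = 2x + 8 vanishes at x ∈ {-4}; Q'(y) = 2y - 4 vanishes at y ∈ {2}.
Local minima of P (where P''>0): P(-4)=-16. Local minima of Q: Q(2)=-4.
So the global minimum of V is P(-4) + Q(2) + 6 = -16 − 4 + 6 = -14, attained at (-4, 2).

-14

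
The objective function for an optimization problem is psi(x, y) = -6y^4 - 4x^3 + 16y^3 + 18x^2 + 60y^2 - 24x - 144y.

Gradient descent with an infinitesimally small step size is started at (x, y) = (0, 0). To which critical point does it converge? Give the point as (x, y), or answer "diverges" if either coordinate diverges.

psi is separable, so gradient descent decouples: x follows -∂psi/∂x, y follows -∂psi/∂y.
∂psi/∂x = -12(x - 2)(x - 1); at x=0 this is -24, so x increases.
∂psi/∂y = -24(y - 3)(y - 1)(y + 2); at y=0 this is -144, so y increases.
x converges to its nearest critical value 1 (a local min of the x-part); y converges to 1. The iterate converges to (1, 1).

(1, 1)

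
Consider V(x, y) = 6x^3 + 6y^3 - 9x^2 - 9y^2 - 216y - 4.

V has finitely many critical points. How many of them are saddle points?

2

V separates as a function of x plus a function of y, so ∇V=0 decouples.
∂V/∂x = 18x(x - 1) = 0 at x ∈ {0, 1}; ∂V/∂y = 18(y - 4)(y + 3) = 0 at y ∈ {-3, 4}.
The Hessian is diagonal: diag(V_xx, V_yy). Second derivatives: V_xx(0)=-18, V_xx(1)=18; V_yy(-3)=-126, V_yy(4)=126.
Saddle points occur where the two diagonal entries have opposite signs: (0, 4), (1, -3). Count: 2.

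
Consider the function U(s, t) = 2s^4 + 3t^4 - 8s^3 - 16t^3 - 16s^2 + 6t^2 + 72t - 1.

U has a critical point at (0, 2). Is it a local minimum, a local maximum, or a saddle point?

The mixed partial ∂²U/∂s∂t is 0, so the Hessian at any point is diag(U_ss, U_tt) = diag(8(3s^2 - 6s - 4), 12(3t^2 - 8t + 1)).
At (0, 2): H = diag(-32, -36).
Both eigenvalues are negative, so H is negative definite: a local maximum.

local maximum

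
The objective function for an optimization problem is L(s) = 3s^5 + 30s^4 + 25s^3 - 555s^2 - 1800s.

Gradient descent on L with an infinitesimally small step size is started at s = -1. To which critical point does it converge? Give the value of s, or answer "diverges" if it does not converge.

3

L'(s) = 15(s - 3)(s + 2)(s + 4)(s + 5), so L'(-1) = -720.
Gradient descent moves in the -L' direction, i.e. s is increasing.
The nearest critical point in that direction is s = 3, where L'' = 4200 > 0 (a local minimum). The iterate converges there.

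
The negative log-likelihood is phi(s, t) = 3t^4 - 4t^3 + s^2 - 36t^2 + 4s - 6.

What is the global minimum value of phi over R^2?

-199

phi(s,t) separates as P(s) + Q(t) − 6, so its minimum is min P + min Q − 6.
P'(s) = 2s + 4 vanishes at s ∈ {-2}; Q'(t) = 12t(t - 3)(t + 2) vanishes at t ∈ {-2, 0, 3}.
Local minima of P (where P''>0): P(-2)=-4. Local minima of Q: Q(-2)=-64, Q(3)=-189.
So the global minimum of phi is P(-2) + Q(3) − 6 = -4 − 189 − 6 = -199, attained at (-2, 3).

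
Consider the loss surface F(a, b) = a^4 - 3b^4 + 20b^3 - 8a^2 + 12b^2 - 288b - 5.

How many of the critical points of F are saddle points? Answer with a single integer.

F separates as a function of a plus a function of b, so ∇F=0 decouples.
∂F/∂a = 4a(a - 2)(a + 2) = 0 at a ∈ {-2, 0, 2}; ∂F/∂b = -12(b - 4)(b - 3)(b + 2) = 0 at b ∈ {-2, 3, 4}.
The Hessian is diagonal: diag(F_aa, F_bb). Second derivatives: F_aa(-2)=32, F_aa(0)=-16, F_aa(2)=32; F_bb(-2)=-360, F_bb(3)=60, F_bb(4)=-72.
Saddle points occur where the two diagonal entries have opposite signs: (-2, -2), (-2, 4), (0, 3), (2, -2), (2, 4). Count: 5.

5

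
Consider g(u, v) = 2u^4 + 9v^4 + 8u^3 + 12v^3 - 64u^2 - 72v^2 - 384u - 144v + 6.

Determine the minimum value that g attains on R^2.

g(u,v) separates as P(u) + Q(v) + 6, so its minimum is min P + min Q + 6.
P'(u) = 8(u - 4)(u + 3)(u + 4) vanishes at u ∈ {-4, -3, 4}; Q'(v) = 36(v - 2)(v + 1)(v + 2) vanishes at v ∈ {-2, -1, 2}.
Local minima of P (where P''>0): P(-4)=512, P(4)=-1536. Local minima of Q: Q(-2)=48, Q(2)=-336.
So the global minimum of g is P(4) + Q(2) + 6 = -1536 − 336 + 6 = -1866, attained at (4, 2).

-1866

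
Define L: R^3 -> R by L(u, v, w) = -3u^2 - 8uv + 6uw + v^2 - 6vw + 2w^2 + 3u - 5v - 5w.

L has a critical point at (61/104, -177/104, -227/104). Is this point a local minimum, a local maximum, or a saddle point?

saddle point

The Hessian is constant: H = [[-6, -8, 6], [-8, 2, -6], [6, -6, 4]].
Leading principal minors: Δ₁ = -6, Δ₂ = -76, Δ₃ = 416.
The minors fit neither the all-positive nor the alternating-sign pattern, so H is indefinite: a saddle point.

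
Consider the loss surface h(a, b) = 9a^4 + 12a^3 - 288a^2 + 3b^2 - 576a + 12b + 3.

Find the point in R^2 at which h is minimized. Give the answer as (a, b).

(4, -2)

h(a,b) separates as P(a) + Q(b) + 3, so its minimum is min P + min Q + 3.
P'(a) = 36(a - 4)(a + 1)(a + 4) vanishes at a ∈ {-4, -1, 4}; Q'(b) = 6b + 12 vanishes at b ∈ {-2}.
Local minima of P (where P''>0): P(-4)=-768, P(4)=-3840. Local minima of Q: Q(-2)=-12.
So the global minimum of h is P(4) + Q(-2) + 3 = -3840 − 12 + 3 = -3849, attained at (4, -2).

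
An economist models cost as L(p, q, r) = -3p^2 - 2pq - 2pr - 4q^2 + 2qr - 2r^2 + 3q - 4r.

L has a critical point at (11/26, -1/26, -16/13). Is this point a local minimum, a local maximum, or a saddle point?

local maximum

The Hessian is constant: H = [[-6, -2, -2], [-2, -8, 2], [-2, 2, -4]].
Leading principal minors: Δ₁ = -6, Δ₂ = 44, Δ₃ = -104.
The minors alternate sign starting negative (−, +, −), so H is negative definite: a local maximum.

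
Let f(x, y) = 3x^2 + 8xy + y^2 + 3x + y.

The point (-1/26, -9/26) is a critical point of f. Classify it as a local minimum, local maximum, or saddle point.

saddle point

The Hessian of f is constant: H = [[6, 8], [8, 2]].
det(H) = 6·2 − 8² = -52.
Since det(H) < 0, H is indefinite and the critical point is a saddle point.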